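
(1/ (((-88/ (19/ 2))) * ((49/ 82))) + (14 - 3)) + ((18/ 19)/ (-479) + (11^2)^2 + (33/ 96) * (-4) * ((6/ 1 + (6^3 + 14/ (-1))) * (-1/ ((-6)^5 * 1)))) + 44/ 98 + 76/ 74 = 10340463700650697/ 705676832784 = 14653.26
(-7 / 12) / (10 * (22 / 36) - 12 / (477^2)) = -176967 / 1853924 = -0.10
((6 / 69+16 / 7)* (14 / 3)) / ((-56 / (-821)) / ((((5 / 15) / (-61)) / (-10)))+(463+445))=156811 / 14627103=0.01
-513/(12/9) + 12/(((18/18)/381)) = 16749/4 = 4187.25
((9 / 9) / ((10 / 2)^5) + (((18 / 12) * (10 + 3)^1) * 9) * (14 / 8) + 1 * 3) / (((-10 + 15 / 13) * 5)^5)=-2878684010969 / 1571372802734375000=-0.00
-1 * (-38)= 38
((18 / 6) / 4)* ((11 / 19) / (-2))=-33 / 152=-0.22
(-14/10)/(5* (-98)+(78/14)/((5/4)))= 49/16994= 0.00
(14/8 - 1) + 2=11/4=2.75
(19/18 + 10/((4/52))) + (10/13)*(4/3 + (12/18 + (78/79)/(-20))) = 2450431/18486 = 132.56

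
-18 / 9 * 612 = -1224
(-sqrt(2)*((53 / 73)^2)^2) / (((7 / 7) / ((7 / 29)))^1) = -55233367*sqrt(2) / 823548989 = -0.09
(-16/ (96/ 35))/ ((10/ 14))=-49/ 6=-8.17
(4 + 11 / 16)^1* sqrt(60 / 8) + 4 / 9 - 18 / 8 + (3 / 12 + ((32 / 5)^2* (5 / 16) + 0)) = 506 / 45 + 75* sqrt(30) / 32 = 24.08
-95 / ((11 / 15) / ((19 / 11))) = -223.76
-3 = -3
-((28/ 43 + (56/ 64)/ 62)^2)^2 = -40532851243053841/ 206919074992685056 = -0.20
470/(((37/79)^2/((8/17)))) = 23466160/23273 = 1008.30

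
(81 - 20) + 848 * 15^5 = 643950061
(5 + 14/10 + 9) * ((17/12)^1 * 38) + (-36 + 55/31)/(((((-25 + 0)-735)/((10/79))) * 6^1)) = 4629095309/5583720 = 829.03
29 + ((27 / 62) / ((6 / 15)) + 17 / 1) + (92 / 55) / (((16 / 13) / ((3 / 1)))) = 87238 / 1705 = 51.17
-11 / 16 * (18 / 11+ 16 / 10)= -89 / 40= -2.22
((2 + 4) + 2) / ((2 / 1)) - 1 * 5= -1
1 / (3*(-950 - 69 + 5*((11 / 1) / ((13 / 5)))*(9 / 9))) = -0.00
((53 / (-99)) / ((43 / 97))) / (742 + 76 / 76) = -5141 / 3162951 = -0.00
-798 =-798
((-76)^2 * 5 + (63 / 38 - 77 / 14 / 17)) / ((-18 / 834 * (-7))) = 432228423 / 2261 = 191166.93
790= 790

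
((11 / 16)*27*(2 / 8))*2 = 297 / 32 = 9.28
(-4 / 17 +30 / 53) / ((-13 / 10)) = -2980 / 11713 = -0.25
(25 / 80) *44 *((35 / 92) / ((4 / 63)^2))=7640325 / 5888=1297.61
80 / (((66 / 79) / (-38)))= -120080 / 33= -3638.79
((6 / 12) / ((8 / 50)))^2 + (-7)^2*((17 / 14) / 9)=9433 / 576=16.38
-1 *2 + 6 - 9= -5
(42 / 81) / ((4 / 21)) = 49 / 18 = 2.72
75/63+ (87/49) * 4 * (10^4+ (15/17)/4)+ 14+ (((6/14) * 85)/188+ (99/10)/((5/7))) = 119216840419/1677900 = 71051.22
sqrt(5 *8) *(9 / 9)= 2 *sqrt(10)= 6.32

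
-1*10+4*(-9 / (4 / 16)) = -154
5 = 5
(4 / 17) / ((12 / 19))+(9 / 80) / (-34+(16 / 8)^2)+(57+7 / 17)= 2357447 / 40800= 57.78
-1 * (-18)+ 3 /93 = 559 /31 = 18.03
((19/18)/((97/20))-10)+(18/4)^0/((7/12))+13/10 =-6.77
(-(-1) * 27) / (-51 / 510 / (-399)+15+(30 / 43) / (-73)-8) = 338164470 / 87555709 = 3.86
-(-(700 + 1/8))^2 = -31371201/64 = -490175.02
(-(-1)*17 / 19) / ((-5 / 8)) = -136 / 95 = -1.43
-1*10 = -10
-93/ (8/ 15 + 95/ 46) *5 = -320850/ 1793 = -178.95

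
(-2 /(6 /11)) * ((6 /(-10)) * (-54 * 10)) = -1188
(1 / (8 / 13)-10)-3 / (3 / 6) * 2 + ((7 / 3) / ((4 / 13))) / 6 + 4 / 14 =-18.83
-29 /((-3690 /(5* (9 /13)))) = 0.03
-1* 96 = -96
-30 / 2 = -15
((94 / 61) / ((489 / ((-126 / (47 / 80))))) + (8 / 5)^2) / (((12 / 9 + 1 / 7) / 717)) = 7051976064 / 7705825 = 915.15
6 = 6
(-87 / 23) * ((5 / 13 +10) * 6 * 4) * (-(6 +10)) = 4510080 / 299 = 15083.88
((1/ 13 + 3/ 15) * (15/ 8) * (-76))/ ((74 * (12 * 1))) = -171/ 3848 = -0.04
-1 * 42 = -42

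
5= 5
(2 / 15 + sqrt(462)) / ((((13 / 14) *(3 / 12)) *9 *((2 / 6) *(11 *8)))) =0.35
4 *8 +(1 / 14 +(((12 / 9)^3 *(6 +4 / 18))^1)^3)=650956189099 / 200884698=3240.45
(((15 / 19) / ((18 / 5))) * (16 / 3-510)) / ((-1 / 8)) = 151400 / 171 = 885.38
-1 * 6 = -6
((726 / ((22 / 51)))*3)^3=128711132649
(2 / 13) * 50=100 / 13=7.69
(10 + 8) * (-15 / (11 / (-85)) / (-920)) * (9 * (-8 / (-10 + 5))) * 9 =-74358 / 253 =-293.91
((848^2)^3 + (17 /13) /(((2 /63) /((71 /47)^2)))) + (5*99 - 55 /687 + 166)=14672391762950184521346937 /39457158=371856274163237618.92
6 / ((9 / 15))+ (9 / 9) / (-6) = 59 / 6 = 9.83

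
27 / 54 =1 / 2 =0.50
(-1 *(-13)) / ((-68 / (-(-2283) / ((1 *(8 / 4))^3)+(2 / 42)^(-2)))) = -75543 / 544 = -138.87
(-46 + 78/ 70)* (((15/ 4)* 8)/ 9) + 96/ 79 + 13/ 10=-2440453/ 16590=-147.10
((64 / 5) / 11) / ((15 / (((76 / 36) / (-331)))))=-1216 / 2457675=-0.00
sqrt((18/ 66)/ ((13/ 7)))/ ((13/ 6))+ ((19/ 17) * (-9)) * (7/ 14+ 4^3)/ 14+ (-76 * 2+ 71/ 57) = -5347631/ 27132+ 6 * sqrt(3003)/ 1859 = -196.92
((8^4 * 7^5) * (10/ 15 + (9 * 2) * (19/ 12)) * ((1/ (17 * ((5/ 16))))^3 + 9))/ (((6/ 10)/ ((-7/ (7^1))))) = -1332720884590592/ 44217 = -30140463726.41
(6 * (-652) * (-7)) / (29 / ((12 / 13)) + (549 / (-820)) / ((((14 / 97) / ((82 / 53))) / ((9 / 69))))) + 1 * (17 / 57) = 199852182629 / 222377349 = 898.71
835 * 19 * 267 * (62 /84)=43771535 /14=3126538.21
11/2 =5.50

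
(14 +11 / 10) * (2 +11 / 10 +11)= 21291 / 100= 212.91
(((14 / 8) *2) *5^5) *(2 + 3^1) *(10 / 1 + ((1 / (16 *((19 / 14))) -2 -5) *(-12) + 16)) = 454890625 / 76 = 5985402.96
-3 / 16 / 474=-1 / 2528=-0.00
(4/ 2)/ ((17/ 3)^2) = 18/ 289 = 0.06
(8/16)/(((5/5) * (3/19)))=19/6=3.17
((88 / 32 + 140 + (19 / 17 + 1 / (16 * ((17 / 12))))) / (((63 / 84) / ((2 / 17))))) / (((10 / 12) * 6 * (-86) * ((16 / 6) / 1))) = -4893 / 248540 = -0.02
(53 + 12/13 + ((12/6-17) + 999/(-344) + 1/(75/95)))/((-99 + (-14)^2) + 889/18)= 7503369/29459300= 0.25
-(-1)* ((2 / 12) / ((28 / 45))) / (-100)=-0.00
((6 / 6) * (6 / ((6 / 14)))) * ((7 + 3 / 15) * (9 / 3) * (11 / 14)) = 1188 / 5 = 237.60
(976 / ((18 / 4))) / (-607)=-1952 / 5463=-0.36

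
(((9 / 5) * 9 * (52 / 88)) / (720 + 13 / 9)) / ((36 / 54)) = 28431 / 1428460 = 0.02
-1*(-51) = 51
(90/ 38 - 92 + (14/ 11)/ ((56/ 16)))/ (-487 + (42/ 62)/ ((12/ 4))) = 192789/ 1051270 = 0.18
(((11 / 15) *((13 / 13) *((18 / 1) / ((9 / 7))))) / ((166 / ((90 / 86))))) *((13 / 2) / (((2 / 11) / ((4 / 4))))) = 33033 / 14276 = 2.31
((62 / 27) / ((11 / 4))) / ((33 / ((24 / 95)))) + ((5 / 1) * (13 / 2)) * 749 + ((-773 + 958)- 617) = 14841968633 / 620730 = 23910.51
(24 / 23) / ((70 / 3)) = 0.04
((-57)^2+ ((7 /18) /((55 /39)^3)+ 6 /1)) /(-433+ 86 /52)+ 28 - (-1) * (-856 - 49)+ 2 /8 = -6600019620999 /7463582500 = -884.30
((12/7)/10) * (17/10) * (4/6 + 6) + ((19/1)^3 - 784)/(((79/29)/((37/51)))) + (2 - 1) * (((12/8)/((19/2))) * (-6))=1445817691/893095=1618.88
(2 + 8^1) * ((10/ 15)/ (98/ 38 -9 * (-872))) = 0.00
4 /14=2 /7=0.29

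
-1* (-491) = 491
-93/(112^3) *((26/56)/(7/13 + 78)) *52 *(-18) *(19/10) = 34938891/50205102080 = 0.00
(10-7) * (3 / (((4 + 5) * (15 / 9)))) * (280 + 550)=498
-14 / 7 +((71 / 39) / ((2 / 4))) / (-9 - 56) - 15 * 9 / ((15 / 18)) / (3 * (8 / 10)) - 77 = -743039 / 5070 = -146.56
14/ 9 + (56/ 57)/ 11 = 3094/ 1881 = 1.64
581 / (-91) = -83 / 13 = -6.38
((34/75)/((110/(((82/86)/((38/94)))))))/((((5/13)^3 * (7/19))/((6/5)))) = 143943046/258671875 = 0.56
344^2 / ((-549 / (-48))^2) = 30294016 / 33489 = 904.60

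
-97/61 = -1.59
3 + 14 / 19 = 71 / 19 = 3.74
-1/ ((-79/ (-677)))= -677/ 79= -8.57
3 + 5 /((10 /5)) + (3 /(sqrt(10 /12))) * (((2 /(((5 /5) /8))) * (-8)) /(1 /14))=11 /2 - 5376 * sqrt(30) /5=-5883.61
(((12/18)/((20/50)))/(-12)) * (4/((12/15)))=-25/36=-0.69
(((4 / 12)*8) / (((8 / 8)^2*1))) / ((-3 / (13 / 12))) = -26 / 27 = -0.96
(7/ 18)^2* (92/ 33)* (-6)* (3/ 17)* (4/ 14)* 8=-5152/ 5049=-1.02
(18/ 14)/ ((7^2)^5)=9/ 1977326743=0.00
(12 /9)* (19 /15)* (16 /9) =1216 /405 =3.00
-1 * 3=-3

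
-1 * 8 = -8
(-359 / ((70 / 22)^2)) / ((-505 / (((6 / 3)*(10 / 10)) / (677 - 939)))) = -43439 / 81039875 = -0.00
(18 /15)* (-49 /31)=-294 /155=-1.90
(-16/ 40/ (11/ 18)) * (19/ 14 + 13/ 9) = -706/ 385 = -1.83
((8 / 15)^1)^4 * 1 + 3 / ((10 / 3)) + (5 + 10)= 1618067 / 101250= 15.98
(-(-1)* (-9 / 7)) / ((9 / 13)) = -13 / 7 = -1.86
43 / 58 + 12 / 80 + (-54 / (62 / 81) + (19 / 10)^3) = -56455409 / 899000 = -62.80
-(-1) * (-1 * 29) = -29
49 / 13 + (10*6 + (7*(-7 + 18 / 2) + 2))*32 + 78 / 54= 285154 / 117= 2437.21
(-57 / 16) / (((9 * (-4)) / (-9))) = -57 / 64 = -0.89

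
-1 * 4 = -4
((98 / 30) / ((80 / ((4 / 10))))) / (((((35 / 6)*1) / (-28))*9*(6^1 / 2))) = -49 / 16875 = -0.00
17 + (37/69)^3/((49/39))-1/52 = 4772107729/279013644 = 17.10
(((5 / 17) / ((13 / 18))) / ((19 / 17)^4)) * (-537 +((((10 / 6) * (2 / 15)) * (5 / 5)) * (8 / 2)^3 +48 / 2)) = -220544570 / 1694173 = -130.18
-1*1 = -1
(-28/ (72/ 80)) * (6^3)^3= -313528320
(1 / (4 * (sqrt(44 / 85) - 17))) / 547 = -1445 / 53651948 - sqrt(935) / 26825974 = -0.00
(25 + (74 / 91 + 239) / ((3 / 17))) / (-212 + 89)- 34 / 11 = -5297662 / 369369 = -14.34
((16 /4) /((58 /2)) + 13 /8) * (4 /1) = 7.05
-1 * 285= -285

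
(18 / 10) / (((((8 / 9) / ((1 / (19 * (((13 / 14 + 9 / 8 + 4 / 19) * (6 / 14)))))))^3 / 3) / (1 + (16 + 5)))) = 6353046 / 235355285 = 0.03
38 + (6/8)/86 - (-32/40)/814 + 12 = 35008793/700040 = 50.01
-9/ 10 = -0.90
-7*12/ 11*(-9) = 756/ 11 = 68.73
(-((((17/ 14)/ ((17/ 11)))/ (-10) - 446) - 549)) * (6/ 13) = 417933/ 910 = 459.27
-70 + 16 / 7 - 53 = -845 / 7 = -120.71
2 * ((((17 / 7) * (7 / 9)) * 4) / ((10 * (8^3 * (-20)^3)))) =-17 / 46080000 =-0.00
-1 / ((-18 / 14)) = 7 / 9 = 0.78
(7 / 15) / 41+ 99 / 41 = 1492 / 615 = 2.43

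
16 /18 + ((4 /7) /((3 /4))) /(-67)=3704 /4221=0.88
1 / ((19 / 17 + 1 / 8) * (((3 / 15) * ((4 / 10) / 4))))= 6800 / 169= 40.24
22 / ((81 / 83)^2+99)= 75779 / 344286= 0.22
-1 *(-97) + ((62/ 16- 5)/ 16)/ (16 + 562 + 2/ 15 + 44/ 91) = 9806293507/ 101095936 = 97.00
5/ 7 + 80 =80.71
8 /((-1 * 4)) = -2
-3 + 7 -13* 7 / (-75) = 5.21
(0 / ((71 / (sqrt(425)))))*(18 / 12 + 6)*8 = 0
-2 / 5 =-0.40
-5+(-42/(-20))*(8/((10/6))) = 127/25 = 5.08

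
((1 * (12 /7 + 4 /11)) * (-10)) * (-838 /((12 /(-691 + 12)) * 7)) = -32514400 /231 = -140754.98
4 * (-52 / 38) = -104 / 19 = -5.47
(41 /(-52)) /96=-41 /4992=-0.01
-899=-899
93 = 93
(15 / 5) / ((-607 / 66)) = -198 / 607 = -0.33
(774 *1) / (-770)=-387 / 385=-1.01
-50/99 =-0.51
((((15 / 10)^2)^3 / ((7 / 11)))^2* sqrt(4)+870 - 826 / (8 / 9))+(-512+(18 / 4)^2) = 9010409 / 100352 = 89.79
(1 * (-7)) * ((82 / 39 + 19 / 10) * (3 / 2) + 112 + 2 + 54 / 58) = -6382943 / 7540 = -846.54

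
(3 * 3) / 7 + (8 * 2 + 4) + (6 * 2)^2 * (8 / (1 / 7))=56597 / 7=8085.29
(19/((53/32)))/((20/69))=10488/265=39.58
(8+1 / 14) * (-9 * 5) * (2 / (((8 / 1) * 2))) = -5085 / 112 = -45.40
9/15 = 3/5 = 0.60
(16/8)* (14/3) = 9.33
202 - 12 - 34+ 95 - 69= 182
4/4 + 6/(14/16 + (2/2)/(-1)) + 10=-37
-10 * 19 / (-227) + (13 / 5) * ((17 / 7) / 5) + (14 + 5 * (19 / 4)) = 6332143 / 158900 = 39.85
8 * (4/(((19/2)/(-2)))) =-128/19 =-6.74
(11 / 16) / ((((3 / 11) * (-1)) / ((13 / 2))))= -1573 / 96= -16.39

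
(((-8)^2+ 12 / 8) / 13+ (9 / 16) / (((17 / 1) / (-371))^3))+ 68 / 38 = -113384502461 / 19416176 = -5839.69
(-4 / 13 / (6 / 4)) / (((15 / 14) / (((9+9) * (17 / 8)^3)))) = -34391 / 1040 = -33.07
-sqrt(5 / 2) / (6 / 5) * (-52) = 65 * sqrt(10) / 3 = 68.52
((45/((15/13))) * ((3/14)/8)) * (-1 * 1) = -1.04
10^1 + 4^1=14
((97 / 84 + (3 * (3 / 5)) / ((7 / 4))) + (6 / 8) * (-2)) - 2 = -79 / 60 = -1.32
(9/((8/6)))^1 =6.75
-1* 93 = -93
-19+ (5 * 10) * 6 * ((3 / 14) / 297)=-4339 / 231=-18.78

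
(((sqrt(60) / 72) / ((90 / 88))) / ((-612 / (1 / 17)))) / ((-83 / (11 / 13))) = 121 * sqrt(15) / 4546495980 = 0.00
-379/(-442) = 379/442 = 0.86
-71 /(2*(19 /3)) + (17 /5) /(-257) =-274351 /48830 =-5.62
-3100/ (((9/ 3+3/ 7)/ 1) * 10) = -1085/ 12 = -90.42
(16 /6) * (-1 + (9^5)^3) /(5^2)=21961720756762.45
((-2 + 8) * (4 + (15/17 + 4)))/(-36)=-151/102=-1.48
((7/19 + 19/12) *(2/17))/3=0.08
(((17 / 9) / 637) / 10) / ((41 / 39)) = 17 / 60270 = 0.00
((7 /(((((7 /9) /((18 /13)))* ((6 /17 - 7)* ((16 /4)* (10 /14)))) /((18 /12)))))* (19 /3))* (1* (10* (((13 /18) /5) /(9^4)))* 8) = -4522 /411885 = -0.01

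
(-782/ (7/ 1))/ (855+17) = -391/ 3052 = -0.13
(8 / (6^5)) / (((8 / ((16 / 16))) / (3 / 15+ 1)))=1 / 6480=0.00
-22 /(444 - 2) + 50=11039 /221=49.95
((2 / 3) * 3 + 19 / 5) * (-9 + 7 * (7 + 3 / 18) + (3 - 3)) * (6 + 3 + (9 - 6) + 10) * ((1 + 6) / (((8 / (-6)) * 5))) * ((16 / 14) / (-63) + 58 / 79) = -982785089 / 248850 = -3949.31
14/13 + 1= 2.08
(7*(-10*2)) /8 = -35 /2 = -17.50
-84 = -84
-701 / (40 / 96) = -8412 / 5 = -1682.40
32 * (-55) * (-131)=230560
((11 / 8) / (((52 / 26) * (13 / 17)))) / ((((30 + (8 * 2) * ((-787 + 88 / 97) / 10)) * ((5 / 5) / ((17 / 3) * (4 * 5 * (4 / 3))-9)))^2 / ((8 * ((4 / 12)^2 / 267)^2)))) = 71955860755075 / 4311895005506037756456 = 0.00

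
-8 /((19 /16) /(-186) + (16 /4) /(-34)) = 404736 /6275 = 64.50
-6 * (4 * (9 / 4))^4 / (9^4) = -6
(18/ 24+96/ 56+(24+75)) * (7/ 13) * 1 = 2841/ 52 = 54.63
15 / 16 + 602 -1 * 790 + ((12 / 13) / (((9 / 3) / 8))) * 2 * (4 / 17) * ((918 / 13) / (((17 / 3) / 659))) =428681879 / 45968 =9325.66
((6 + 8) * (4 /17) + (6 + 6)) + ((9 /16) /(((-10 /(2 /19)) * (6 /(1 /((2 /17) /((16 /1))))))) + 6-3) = 117313 /6460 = 18.16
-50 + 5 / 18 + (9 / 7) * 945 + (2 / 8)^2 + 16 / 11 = 1848203 / 1584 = 1166.79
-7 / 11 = -0.64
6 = 6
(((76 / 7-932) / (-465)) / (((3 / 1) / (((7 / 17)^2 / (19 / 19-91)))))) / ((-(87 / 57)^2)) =0.00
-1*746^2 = -556516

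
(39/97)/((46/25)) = 975/4462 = 0.22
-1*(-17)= 17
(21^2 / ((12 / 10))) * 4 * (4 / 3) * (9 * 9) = 158760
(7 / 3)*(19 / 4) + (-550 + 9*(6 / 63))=-45197 / 84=-538.06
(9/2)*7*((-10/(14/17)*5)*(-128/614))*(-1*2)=-244800/307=-797.39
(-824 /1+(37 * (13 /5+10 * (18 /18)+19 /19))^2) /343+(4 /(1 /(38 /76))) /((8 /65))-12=25384399 /34300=740.07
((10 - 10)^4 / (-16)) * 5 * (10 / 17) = 0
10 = 10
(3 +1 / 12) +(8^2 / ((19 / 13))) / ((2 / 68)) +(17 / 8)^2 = 5459017 / 3648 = 1496.44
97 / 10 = 9.70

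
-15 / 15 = -1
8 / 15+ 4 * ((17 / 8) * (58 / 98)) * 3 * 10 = 111317 / 735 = 151.45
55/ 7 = 7.86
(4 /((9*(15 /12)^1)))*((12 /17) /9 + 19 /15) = 5488 /11475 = 0.48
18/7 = 2.57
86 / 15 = 5.73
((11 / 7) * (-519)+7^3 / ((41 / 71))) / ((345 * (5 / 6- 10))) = 127196 / 1815275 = 0.07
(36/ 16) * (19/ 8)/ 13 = 171/ 416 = 0.41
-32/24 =-4/3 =-1.33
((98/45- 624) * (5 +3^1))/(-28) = 55964/315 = 177.66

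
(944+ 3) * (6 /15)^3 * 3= 22728 /125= 181.82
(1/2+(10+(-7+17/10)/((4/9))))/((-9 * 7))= 19/840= 0.02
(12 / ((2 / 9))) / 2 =27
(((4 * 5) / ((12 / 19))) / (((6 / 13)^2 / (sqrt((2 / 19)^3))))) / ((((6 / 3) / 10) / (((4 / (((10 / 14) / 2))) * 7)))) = 165620 * sqrt(38) / 513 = 1990.16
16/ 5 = 3.20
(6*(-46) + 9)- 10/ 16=-2141/ 8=-267.62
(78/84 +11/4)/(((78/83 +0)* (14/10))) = 42745/15288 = 2.80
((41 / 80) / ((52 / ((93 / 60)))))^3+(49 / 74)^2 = 345705014257724559 / 788448673792000000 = 0.44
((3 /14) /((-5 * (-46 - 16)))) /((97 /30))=9 /42098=0.00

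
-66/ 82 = -33/ 41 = -0.80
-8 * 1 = -8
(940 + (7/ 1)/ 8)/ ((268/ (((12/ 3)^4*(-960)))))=-57807360/ 67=-862796.42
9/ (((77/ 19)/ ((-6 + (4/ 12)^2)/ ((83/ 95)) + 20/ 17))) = -12.36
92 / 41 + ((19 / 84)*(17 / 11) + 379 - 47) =334.59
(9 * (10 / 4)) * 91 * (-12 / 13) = -1890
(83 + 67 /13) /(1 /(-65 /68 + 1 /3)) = -24257 /442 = -54.88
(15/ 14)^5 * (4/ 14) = 759375/ 1882384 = 0.40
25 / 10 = 5 / 2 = 2.50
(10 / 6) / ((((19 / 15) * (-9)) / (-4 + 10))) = -50 / 57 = -0.88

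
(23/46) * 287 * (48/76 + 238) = 650629/19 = 34243.63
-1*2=-2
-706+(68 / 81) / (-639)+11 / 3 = -36352139 / 51759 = -702.33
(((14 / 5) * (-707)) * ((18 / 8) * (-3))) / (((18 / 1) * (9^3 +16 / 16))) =14847 / 14600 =1.02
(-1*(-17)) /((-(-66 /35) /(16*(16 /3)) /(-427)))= -32520320 /99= -328488.08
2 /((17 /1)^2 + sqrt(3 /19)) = 5491 /793448 - sqrt(57) /793448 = 0.01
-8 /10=-4 /5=-0.80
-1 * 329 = -329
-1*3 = -3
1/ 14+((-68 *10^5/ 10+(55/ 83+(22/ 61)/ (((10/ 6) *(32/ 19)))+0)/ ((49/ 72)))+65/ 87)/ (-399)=73387004177656/ 43059220155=1704.33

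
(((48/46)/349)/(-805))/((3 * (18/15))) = -4/3877041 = -0.00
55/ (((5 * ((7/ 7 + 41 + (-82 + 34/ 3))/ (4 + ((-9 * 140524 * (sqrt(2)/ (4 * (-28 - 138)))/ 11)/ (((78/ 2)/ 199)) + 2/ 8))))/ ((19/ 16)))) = -27801693 * sqrt(2)/ 69056 - 10659/ 5504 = -571.29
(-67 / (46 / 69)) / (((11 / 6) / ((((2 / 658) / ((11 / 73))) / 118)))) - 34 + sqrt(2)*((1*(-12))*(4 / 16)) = -159757727 / 4697462 - 3*sqrt(2) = -38.25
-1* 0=0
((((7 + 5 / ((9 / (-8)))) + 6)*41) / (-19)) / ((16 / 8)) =-3157 / 342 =-9.23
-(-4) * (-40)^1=-160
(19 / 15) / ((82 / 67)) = 1273 / 1230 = 1.03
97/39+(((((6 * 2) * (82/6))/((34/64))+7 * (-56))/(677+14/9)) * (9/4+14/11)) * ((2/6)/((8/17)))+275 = 93701551/338052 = 277.18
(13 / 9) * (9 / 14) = 13 / 14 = 0.93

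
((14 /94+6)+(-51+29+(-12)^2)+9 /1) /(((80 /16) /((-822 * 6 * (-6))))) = 190750032 /235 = 811702.26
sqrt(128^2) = 128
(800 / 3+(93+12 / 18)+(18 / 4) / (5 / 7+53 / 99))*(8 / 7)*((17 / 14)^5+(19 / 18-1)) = 24673098017875 / 22006951344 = 1121.15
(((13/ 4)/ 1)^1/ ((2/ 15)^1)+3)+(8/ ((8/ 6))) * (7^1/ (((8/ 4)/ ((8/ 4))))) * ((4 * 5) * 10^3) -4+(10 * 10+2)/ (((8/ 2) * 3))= 6720255/ 8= 840031.88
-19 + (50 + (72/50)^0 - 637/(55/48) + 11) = -28211/55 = -512.93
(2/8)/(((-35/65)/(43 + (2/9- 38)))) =-611/252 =-2.42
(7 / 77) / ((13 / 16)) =16 / 143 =0.11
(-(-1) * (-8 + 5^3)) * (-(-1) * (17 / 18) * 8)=884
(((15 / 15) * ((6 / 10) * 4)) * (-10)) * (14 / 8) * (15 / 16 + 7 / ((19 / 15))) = -41265 / 152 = -271.48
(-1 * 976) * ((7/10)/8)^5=-1025227/204800000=-0.01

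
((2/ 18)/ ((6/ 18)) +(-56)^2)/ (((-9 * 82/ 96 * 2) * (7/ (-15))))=376360/ 861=437.12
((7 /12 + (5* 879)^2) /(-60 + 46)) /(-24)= 231792307 /4032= 57488.17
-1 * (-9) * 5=45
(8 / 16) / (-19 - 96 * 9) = -1 / 1766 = -0.00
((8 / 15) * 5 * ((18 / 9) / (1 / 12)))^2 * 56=229376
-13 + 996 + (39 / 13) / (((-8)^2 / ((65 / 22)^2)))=30462083 / 30976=983.41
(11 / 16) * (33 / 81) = 0.28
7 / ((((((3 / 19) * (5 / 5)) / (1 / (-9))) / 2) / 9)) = -266 / 3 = -88.67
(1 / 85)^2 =1 / 7225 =0.00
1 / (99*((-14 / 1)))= -1 / 1386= -0.00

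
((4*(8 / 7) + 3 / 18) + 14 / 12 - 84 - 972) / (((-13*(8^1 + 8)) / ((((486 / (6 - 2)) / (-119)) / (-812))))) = 446553 / 70345184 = 0.01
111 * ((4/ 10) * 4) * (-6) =-5328/ 5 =-1065.60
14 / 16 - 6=-41 / 8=-5.12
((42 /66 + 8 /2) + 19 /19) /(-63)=-62 /693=-0.09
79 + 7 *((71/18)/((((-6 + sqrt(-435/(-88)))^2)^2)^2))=1176892361056369836032 *sqrt(9570)/345839459754023248563689049 + 27321432908327727973781712247/345839459754023248563689049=79.00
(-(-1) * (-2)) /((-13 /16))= 32 /13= 2.46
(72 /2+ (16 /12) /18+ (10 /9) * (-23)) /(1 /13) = 3692 /27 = 136.74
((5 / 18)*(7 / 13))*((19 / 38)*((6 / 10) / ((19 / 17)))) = 119 / 2964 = 0.04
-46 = -46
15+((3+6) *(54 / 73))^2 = 316131 / 5329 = 59.32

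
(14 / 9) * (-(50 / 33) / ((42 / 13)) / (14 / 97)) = -31525 / 6237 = -5.05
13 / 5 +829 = 4158 / 5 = 831.60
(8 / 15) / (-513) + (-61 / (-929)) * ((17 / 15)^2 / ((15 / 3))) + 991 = 177110756384 / 178716375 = 991.02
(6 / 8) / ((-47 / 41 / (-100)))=3075 / 47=65.43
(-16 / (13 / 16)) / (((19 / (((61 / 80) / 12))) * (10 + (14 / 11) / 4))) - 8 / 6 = -1126748 / 841035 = -1.34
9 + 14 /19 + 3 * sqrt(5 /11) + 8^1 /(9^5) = 3 * sqrt(55) /11 + 10924217 /1121931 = 11.76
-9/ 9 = -1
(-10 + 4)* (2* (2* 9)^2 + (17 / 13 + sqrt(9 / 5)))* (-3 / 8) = 27* sqrt(5) / 20 + 75969 / 52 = 1463.96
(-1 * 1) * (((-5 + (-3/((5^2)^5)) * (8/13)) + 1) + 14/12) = 2158203269/761718750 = 2.83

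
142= 142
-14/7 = -2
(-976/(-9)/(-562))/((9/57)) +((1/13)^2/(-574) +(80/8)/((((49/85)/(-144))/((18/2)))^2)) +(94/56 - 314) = 25517950875250159961/504885382092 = 50542067.13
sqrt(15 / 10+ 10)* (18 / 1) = 9* sqrt(46) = 61.04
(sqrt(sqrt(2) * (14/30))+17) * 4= 4 * sqrt(105) * 2^(1/4)/15+68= 71.25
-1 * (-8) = 8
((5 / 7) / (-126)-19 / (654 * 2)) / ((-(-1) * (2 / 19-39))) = 73777 / 142091964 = 0.00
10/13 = 0.77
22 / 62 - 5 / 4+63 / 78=-141 / 1612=-0.09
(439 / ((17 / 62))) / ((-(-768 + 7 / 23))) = 626014 / 300169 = 2.09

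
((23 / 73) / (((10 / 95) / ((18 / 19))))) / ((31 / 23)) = 4761 / 2263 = 2.10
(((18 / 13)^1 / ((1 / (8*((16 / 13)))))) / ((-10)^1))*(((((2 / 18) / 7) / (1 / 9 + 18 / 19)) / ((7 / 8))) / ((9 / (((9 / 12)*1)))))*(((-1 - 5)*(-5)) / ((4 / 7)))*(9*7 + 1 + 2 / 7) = -9849600 / 1498861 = -6.57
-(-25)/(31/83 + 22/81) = 168075/4337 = 38.75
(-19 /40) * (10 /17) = -19 /68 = -0.28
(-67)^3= -300763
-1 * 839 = -839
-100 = -100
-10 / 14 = -5 / 7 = -0.71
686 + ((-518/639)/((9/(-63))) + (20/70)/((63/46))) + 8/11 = 79516520/114807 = 692.61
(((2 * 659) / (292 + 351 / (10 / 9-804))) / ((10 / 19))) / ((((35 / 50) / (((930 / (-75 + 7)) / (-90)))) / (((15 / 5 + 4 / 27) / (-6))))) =-7011947815 / 7167445866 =-0.98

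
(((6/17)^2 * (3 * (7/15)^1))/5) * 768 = 193536/7225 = 26.79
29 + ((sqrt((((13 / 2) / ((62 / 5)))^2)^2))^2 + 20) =11602498049 / 236421376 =49.08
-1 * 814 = -814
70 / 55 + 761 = 8385 / 11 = 762.27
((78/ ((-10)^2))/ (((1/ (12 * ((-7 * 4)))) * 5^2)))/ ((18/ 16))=-5824/ 625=-9.32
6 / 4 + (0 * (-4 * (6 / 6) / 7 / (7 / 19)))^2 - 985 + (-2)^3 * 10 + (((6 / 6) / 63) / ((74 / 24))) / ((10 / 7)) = -1180481 / 1110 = -1063.50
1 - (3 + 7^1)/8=-1/4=-0.25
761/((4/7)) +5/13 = 1332.13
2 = 2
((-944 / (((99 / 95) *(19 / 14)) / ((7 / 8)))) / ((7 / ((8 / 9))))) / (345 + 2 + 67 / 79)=-130508 / 612117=-0.21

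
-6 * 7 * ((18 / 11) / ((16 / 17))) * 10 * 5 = -80325 / 22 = -3651.14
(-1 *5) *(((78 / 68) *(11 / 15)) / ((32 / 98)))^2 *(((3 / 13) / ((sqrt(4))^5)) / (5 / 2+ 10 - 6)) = -871563 / 23674880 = -0.04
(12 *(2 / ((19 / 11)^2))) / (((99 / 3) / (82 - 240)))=-13904 / 361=-38.52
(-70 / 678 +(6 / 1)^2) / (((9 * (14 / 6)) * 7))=12169 / 49833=0.24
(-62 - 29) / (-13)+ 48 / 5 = 83 / 5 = 16.60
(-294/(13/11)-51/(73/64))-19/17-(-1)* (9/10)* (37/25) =-1182819961/4033250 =-293.27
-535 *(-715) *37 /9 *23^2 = 7487161825 /9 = 831906869.44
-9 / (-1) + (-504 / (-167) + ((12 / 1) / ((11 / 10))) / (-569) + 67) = 82573724 / 1045253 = 79.00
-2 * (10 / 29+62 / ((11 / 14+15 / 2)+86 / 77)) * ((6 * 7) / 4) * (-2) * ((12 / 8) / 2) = 4589109 / 20996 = 218.57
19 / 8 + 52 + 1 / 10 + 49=4139 / 40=103.48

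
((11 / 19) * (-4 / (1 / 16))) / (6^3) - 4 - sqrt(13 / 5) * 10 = -2 * sqrt(65) - 2140 / 513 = -20.30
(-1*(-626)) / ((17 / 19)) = 11894 / 17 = 699.65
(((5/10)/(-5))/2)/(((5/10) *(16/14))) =-7/80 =-0.09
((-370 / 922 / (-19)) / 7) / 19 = 185 / 1164947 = 0.00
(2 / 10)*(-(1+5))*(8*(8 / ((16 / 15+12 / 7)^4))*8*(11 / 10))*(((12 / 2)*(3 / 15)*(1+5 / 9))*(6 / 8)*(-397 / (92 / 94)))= 4191288230745 / 653159543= 6416.94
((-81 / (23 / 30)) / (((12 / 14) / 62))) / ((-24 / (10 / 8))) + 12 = 150891 / 368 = 410.03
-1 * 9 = -9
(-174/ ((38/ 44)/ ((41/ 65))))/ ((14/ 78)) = -470844/ 665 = -708.04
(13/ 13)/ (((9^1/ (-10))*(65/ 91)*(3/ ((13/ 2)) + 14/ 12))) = -364/ 381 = -0.96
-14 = -14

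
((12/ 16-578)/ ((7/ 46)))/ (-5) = 53107/ 70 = 758.67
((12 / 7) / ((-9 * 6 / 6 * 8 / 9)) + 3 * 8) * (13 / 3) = 1443 / 14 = 103.07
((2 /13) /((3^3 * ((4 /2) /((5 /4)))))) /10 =1 /2808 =0.00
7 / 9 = 0.78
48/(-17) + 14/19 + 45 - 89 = -14886/323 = -46.09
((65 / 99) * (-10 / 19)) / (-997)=650 / 1875357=0.00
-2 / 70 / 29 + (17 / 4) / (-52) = -17463 / 211120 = -0.08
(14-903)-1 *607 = -1496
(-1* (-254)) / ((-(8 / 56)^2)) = -12446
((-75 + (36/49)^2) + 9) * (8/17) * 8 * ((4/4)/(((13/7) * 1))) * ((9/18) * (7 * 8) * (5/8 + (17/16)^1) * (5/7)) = -26114400/5831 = -4478.55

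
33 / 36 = 11 / 12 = 0.92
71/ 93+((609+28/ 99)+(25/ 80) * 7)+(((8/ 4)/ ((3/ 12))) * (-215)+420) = -33772073/ 49104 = -687.77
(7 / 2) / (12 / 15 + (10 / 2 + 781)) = 5 / 1124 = 0.00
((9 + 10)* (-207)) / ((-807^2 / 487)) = 212819 / 72361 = 2.94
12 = 12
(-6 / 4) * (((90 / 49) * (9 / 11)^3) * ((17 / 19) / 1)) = -1673055 / 1239161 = -1.35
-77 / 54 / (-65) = 77 / 3510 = 0.02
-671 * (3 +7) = -6710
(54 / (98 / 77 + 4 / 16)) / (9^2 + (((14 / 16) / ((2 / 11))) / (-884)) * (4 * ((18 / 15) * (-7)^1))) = 7001280 / 16027673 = 0.44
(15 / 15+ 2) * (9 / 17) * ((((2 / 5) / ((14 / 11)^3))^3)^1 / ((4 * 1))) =63664587657 / 21952362208000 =0.00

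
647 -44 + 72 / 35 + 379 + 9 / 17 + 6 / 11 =6447689 / 6545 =985.13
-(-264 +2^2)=260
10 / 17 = 0.59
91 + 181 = 272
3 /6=1 /2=0.50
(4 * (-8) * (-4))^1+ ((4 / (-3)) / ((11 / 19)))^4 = 185160064 / 1185921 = 156.13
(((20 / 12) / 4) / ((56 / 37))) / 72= 185 / 48384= 0.00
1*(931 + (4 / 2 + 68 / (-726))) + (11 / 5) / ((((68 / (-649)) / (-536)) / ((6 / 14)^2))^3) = 1825004385.55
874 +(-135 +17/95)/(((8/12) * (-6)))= 86232/95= 907.71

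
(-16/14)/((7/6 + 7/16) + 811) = -384/273035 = -0.00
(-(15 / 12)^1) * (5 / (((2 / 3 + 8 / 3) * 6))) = -5 / 16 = -0.31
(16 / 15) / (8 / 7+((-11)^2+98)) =112 / 23115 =0.00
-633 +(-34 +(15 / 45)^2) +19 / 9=-5983 / 9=-664.78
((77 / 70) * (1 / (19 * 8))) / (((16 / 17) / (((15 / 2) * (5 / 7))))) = 2805 / 68096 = 0.04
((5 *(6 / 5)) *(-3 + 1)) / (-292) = 3 / 73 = 0.04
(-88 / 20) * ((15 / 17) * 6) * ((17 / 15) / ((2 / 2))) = -132 / 5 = -26.40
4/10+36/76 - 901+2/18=-769513/855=-900.02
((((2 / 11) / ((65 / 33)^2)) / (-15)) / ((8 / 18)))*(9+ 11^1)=-594 / 4225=-0.14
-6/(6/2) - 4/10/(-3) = -28/15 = -1.87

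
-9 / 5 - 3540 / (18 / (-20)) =58973 / 15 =3931.53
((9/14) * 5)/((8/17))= 765/112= 6.83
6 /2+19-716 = -694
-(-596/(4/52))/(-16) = -1937/4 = -484.25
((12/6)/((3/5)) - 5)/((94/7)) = -0.12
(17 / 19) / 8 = 17 / 152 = 0.11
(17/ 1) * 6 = 102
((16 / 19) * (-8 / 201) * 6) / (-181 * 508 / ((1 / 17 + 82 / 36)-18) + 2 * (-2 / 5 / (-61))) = -93559360 / 2731070653319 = -0.00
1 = 1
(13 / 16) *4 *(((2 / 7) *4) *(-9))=-234 / 7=-33.43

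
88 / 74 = 44 / 37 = 1.19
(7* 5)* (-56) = -1960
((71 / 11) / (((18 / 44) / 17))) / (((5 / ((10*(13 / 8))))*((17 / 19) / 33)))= 192907 / 6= 32151.17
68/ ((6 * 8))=17/ 12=1.42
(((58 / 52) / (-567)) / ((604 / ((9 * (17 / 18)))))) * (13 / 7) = -493 / 9589104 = -0.00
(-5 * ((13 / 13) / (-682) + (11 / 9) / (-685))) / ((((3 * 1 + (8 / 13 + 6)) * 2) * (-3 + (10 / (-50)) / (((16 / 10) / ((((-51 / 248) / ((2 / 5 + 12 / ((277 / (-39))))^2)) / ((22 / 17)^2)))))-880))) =-398980908561664 / 416849410706407673625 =-0.00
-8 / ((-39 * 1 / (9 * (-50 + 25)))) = -600 / 13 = -46.15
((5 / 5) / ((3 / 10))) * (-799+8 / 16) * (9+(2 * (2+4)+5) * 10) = -1429315 / 3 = -476438.33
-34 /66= -0.52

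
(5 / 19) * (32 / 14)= 80 / 133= 0.60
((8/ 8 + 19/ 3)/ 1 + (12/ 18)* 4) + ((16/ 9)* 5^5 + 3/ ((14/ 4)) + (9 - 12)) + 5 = 350810/ 63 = 5568.41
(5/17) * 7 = 2.06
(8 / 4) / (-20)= -1 / 10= -0.10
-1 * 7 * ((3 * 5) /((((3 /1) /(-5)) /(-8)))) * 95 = -133000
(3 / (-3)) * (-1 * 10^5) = 100000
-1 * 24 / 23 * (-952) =22848 / 23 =993.39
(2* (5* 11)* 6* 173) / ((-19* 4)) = -28545 / 19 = -1502.37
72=72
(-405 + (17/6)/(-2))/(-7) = 4877/84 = 58.06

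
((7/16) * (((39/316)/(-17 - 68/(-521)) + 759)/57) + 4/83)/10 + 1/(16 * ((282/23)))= 1245578062469/2102323175040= 0.59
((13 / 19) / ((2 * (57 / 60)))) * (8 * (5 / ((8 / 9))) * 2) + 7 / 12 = 142927 / 4332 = 32.99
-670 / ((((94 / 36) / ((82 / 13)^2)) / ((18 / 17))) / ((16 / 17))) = -23354334720 / 2295527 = -10173.84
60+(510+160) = 730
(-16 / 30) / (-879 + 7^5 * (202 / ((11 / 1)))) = -88 / 50780175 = -0.00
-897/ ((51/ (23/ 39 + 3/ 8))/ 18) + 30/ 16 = -41283/ 136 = -303.55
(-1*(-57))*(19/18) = 361/6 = 60.17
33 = 33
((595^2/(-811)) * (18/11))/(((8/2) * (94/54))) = -86028075/838574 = -102.59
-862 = -862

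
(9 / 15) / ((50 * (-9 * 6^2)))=-1 / 27000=-0.00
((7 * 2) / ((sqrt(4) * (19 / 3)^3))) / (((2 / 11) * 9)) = 231 / 13718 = 0.02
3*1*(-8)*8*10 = -1920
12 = 12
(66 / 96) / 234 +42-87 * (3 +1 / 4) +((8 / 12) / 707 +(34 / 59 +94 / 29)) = -1073056304777 / 4529030688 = -236.93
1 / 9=0.11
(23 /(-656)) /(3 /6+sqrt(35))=23 /45592 - 23 *sqrt(35) /22796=-0.01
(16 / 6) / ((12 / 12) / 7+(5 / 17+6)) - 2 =-1822 / 1149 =-1.59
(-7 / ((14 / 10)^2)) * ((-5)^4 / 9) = -15625 / 63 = -248.02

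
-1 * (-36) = 36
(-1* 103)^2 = 10609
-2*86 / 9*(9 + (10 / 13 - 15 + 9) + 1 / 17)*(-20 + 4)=258688 / 221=1170.53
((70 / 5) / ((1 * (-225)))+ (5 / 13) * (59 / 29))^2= 3732843409 / 7195280625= 0.52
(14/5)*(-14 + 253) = 3346/5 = 669.20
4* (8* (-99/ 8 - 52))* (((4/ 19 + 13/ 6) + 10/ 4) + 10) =-1746880/ 57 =-30647.02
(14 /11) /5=14 /55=0.25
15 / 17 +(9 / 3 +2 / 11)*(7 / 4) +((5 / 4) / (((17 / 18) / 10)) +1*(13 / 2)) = 19587 / 748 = 26.19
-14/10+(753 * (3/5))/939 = -1438/1565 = -0.92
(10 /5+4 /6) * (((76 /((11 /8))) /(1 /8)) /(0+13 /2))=77824 /429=181.41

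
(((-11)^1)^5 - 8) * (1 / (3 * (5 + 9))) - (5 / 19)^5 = -398798160091 / 103996158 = -3834.74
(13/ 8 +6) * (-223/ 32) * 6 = -40809/ 128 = -318.82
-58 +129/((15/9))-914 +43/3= -13204/15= -880.27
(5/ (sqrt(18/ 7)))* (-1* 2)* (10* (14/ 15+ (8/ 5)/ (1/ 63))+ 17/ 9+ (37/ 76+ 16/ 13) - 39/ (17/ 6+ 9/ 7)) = -7779814925* sqrt(14)/ 4614948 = -6307.63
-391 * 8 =-3128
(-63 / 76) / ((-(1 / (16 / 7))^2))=576 / 133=4.33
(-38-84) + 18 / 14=-845 / 7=-120.71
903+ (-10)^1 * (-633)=7233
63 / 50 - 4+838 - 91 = 37213 / 50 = 744.26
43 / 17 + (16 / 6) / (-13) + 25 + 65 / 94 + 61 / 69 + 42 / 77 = 154759179 / 5255822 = 29.45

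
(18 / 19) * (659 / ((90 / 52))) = 34268 / 95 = 360.72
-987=-987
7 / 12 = 0.58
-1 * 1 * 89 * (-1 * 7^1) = 623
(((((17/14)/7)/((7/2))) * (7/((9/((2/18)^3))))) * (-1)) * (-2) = 34/321489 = 0.00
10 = 10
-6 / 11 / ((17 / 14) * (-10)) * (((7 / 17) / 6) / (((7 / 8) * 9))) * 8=0.00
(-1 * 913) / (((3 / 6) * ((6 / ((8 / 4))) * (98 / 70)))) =-9130 / 21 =-434.76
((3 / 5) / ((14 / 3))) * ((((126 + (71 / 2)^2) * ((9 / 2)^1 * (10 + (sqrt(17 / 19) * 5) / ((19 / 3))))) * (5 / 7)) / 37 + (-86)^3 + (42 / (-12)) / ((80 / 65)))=-81612.60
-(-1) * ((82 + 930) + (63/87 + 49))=30790/29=1061.72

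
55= 55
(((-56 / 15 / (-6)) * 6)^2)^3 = 30840979456 / 11390625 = 2707.58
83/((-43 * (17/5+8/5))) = -0.39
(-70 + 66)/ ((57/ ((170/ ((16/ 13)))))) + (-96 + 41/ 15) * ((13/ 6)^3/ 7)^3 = -291427192707313/ 985145172480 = -295.82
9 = 9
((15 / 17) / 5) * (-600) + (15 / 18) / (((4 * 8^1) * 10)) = -691183 / 6528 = -105.88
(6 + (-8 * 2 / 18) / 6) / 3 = 158 / 81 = 1.95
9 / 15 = 3 / 5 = 0.60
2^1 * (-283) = -566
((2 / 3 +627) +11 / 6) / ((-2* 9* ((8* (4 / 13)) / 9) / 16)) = -16367 / 8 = -2045.88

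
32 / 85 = 0.38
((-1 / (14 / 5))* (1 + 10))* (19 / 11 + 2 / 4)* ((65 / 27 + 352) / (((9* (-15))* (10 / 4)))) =66983 / 7290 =9.19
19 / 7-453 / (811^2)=12493528 / 4604047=2.71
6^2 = 36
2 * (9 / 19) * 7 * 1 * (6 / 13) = 756 / 247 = 3.06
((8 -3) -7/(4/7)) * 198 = -2871/2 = -1435.50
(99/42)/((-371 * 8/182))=-429/2968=-0.14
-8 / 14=-4 / 7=-0.57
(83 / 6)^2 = 6889 / 36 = 191.36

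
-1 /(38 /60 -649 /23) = 0.04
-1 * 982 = -982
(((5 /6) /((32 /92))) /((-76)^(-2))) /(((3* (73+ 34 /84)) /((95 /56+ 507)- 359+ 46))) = 151654295 /12332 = 12297.62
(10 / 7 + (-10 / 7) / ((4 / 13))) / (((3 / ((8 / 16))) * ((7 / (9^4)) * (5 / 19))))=-373977 / 196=-1908.05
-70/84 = -5/6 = -0.83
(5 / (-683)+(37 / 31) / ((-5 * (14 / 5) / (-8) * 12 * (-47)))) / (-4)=44564 / 20897751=0.00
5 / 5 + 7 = 8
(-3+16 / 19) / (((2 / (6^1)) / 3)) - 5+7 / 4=-1723 / 76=-22.67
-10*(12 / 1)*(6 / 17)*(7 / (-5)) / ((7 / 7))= 1008 / 17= 59.29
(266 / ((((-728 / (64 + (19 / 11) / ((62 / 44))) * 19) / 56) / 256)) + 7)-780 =-7558367 / 403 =-18755.25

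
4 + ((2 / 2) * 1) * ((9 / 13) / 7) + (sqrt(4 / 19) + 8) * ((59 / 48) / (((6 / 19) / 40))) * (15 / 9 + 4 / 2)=3245 * sqrt(19) / 54 + 11231281 / 2457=4833.07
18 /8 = 9 /4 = 2.25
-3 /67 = -0.04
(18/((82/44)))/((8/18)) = 891/41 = 21.73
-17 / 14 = -1.21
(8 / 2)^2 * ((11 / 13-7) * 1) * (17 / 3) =-557.95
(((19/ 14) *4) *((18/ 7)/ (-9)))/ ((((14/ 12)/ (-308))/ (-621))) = -12459744/ 49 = -254280.49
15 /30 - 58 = -115 /2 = -57.50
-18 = -18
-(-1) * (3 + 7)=10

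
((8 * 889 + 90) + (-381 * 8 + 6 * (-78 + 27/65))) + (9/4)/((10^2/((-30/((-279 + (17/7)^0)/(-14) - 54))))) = 458408281/124280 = 3688.51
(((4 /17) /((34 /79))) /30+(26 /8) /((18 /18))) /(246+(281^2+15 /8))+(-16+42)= 71421171752 /2746963785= 26.00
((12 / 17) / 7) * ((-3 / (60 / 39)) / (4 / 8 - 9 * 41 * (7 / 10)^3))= 23400 / 15001973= 0.00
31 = 31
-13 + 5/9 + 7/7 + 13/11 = -1016/99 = -10.26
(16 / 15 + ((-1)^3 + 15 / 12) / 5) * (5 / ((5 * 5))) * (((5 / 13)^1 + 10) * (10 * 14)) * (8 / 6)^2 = 7504 / 13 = 577.23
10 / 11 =0.91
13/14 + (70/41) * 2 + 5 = 9.34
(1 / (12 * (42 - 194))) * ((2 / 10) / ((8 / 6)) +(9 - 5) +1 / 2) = -31 / 12160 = -0.00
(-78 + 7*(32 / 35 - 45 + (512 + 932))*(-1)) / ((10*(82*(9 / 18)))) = -49387 / 2050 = -24.09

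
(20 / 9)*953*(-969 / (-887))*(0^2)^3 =0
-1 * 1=-1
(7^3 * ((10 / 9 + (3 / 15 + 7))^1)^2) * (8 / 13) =14580.05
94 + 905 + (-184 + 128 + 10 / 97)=91481 / 97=943.10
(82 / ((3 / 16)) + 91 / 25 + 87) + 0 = 39598 / 75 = 527.97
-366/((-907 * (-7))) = -366/6349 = -0.06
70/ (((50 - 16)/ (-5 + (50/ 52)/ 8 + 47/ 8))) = 2.05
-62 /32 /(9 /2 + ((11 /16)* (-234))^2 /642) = -26536 /613755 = -0.04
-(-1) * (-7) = -7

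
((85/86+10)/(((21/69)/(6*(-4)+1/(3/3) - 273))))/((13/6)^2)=-16543440/7267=-2276.52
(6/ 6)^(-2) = 1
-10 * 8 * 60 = -4800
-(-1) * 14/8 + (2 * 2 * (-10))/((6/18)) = -473/4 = -118.25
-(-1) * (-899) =-899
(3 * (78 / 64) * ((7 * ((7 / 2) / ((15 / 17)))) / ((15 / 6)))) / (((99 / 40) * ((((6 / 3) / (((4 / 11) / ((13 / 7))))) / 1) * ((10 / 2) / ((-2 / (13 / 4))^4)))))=11941888 / 259191075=0.05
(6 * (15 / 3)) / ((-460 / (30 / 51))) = -15 / 391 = -0.04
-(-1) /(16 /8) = 1 /2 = 0.50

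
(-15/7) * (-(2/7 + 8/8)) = 135/49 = 2.76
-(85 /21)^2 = -7225 /441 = -16.38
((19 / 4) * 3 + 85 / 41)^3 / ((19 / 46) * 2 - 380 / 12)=-1323714128577 / 9386488832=-141.02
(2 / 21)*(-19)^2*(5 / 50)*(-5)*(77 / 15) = -3971 / 45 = -88.24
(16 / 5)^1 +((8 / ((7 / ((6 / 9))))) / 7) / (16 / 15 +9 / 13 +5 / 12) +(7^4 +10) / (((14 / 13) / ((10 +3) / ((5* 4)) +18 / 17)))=3828.94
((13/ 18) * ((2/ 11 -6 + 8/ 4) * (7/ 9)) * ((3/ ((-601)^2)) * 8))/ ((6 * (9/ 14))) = -35672/ 965490273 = -0.00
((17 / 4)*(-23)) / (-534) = 391 / 2136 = 0.18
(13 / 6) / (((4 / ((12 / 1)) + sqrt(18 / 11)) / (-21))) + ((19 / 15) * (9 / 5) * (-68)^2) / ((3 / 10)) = 53080039 / 1510 - 2457 * sqrt(22) / 302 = 35114.18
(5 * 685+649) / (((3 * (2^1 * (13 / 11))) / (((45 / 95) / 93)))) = 22407 / 7657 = 2.93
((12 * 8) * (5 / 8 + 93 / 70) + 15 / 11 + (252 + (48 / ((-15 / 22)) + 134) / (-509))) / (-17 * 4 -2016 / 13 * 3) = -224582163 / 271685876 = -0.83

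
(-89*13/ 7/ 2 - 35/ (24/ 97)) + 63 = -27065/ 168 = -161.10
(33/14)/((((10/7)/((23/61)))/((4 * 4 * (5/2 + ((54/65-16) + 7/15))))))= -2408054/19825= -121.47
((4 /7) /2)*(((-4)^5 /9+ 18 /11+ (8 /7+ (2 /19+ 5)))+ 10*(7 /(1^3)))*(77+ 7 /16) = -27883813 /35112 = -794.14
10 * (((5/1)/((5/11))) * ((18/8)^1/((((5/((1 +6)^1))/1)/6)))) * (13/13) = 2079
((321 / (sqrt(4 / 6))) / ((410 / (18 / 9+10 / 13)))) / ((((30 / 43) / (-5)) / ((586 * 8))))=-97062696 * sqrt(6) / 2665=-89213.54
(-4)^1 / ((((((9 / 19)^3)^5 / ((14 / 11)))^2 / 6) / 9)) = -361371656862802097191358926428503404052768 / 189975190788931875008504682123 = -1902204468710.32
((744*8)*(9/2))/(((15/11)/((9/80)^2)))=248589/1000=248.59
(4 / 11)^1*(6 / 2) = 12 / 11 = 1.09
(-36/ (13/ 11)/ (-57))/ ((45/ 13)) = 44/ 285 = 0.15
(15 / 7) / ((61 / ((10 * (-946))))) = -141900 / 427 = -332.32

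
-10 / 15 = -2 / 3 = -0.67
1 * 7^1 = 7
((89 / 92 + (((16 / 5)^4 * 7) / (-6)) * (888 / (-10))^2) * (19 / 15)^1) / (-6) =26347150562701 / 129375000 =203649.47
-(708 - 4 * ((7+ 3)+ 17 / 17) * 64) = 2108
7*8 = 56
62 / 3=20.67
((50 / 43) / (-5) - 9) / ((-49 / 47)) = 18659 / 2107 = 8.86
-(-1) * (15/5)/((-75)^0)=3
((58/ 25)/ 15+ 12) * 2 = 9116/ 375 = 24.31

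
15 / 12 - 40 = -155 / 4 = -38.75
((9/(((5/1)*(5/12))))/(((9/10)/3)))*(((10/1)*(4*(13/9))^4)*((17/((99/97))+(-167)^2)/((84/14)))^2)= 223217502782885478400/64304361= 3471265390272.45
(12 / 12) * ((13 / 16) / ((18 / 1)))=13 / 288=0.05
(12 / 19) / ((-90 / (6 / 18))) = -2 / 855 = -0.00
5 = 5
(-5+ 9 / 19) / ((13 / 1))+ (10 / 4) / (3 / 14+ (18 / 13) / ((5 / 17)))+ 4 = 4601983 / 1106313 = 4.16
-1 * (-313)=313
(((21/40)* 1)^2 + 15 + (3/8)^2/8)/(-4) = -195753/51200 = -3.82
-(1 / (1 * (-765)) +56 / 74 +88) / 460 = -2512223 / 13020300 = -0.19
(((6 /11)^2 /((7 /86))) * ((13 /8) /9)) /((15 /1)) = 559 /12705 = 0.04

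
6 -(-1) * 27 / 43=6.63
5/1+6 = 11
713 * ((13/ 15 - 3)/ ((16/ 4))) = -380.27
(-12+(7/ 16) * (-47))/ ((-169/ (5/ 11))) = 2605/ 29744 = 0.09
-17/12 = -1.42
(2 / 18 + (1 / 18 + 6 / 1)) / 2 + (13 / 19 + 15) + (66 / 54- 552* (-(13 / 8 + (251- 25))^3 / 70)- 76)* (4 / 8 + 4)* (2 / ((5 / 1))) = 213745013972537 / 1276800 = 167406809.19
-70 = -70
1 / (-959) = -1 / 959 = -0.00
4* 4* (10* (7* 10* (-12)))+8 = -134392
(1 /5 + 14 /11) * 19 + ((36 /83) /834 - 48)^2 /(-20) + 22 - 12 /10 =-486204679448 /7320630295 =-66.42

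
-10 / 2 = -5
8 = 8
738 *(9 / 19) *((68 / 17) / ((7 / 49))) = 185976 / 19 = 9788.21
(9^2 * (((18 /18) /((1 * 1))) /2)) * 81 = 3280.50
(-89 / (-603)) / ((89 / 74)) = 74 / 603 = 0.12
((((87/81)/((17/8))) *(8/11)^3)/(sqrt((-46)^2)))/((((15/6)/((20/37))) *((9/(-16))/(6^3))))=-60817408/173300193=-0.35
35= 35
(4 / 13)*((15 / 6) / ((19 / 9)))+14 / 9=4268 / 2223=1.92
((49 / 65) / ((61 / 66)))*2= 6468 / 3965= 1.63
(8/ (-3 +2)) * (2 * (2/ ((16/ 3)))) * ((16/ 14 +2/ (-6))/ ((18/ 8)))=-136/ 63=-2.16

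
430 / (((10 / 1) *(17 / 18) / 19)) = 14706 / 17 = 865.06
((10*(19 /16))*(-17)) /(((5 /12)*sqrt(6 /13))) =-323*sqrt(78) /4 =-713.16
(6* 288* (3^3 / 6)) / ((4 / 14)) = 27216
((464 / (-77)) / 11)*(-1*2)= 928 / 847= 1.10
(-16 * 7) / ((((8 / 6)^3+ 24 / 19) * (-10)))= 3.08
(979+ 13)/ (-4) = -248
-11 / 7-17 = -130 / 7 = -18.57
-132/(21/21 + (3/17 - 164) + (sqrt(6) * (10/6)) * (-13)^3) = -9317088/34862202289 + 209527890 * sqrt(6)/34862202289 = 0.01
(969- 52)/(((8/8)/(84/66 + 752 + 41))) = 8011829/11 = 728348.09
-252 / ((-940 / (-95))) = -1197 / 47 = -25.47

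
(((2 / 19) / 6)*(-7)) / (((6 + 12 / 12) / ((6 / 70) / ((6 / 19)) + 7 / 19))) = -851 / 75810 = -0.01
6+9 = 15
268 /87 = 3.08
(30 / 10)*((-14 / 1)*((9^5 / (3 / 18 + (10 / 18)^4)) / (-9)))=516560652 / 491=1052058.35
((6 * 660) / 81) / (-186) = -220 / 837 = -0.26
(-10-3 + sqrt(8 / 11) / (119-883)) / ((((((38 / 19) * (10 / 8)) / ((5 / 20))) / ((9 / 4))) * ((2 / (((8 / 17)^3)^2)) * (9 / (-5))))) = 8192 * sqrt(22) / 50713032469 + 212992 / 24137569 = 0.01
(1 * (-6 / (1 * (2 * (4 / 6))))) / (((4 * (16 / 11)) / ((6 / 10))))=-297 / 640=-0.46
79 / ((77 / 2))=158 / 77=2.05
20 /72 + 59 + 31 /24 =4361 /72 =60.57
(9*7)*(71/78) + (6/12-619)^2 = 19895179/52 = 382599.60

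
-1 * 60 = -60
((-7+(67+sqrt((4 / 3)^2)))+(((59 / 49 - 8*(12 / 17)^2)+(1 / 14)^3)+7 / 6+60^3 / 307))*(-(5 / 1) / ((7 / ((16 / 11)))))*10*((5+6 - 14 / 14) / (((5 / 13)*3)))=-43923507963400 / 639071769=-68730.16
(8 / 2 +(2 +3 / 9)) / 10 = 19 / 30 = 0.63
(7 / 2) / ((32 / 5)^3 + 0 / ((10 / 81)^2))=875 / 65536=0.01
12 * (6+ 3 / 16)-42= 129 / 4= 32.25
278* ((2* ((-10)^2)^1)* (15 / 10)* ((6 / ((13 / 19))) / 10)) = 73135.38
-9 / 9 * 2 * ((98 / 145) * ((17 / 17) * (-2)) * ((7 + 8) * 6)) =243.31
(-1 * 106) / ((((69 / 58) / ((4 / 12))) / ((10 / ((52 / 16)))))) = -245920 / 2691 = -91.39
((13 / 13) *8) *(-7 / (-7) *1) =8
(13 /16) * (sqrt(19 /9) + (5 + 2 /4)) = 13 * sqrt(19) /48 + 143 /32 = 5.65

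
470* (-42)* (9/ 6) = -29610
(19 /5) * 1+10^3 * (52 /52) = 5019 /5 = 1003.80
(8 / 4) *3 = 6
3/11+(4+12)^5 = 11534339/11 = 1048576.27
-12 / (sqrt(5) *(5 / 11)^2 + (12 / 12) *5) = -43923 / 18145 + 363 *sqrt(5) / 3629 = -2.20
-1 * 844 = -844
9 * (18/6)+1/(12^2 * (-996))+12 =5593535/143424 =39.00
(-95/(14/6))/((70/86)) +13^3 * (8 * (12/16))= 643467/49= 13131.98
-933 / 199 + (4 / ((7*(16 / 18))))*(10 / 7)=-36762 / 9751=-3.77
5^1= 5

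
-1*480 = -480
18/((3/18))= 108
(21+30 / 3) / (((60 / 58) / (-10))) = -899 / 3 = -299.67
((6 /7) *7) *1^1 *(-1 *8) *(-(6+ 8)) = 672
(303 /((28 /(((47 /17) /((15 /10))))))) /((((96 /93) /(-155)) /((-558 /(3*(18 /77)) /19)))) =125418.98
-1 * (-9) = 9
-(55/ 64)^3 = -166375/ 262144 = -0.63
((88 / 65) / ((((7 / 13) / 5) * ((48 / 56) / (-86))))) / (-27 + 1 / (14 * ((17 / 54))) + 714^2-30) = -56287 / 22747113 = -0.00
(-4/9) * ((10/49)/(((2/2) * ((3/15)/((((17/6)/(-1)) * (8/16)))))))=850/1323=0.64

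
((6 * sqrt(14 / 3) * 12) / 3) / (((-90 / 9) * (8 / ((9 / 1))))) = -5.83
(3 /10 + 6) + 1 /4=131 /20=6.55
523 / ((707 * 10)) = 523 / 7070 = 0.07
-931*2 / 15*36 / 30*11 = -40964 / 25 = -1638.56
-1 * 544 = -544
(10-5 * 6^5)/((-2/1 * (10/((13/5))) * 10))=50531/100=505.31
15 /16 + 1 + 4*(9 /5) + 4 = 1051 /80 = 13.14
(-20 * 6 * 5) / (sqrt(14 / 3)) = -300 * sqrt(42) / 7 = -277.75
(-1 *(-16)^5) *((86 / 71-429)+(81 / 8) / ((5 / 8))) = -153211633664 / 355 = -431582066.66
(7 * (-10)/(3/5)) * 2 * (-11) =7700/3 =2566.67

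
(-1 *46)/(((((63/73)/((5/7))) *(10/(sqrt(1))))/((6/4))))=-1679/294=-5.71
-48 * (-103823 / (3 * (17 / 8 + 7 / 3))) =39868032 / 107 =372598.43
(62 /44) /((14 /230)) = 3565 /154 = 23.15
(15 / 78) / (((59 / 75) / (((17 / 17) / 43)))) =375 / 65962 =0.01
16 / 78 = 8 / 39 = 0.21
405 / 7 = 57.86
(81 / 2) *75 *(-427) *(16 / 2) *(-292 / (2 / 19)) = 28783301400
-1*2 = -2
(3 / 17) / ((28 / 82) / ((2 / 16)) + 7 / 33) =4059 / 67711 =0.06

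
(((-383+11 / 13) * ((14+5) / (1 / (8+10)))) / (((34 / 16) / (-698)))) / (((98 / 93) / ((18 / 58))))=3970530762624 / 314041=12643351.55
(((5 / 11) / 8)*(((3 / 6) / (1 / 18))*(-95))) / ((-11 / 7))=29925 / 968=30.91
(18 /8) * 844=1899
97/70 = 1.39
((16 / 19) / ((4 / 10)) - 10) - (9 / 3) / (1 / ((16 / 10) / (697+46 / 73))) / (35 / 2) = -1336900326 / 169332275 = -7.90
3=3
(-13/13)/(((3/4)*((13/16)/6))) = -128/13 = -9.85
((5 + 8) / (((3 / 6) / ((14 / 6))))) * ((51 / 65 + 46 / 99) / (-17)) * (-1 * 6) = 225092 / 8415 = 26.75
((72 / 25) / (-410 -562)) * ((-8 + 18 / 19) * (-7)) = -1876 / 12825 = -0.15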